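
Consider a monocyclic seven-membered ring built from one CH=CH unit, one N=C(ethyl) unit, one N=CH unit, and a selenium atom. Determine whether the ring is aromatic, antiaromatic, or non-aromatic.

Every ring atom contributes a p orbital perpendicular to the ring (every atom in a ring double bond is sp² and brings one electron to the p orbital; each =N– nitrogen is pyridine-type (lone pair in the sp² plane, one electron in the p orbital); the selenium donates one lone pair from its p orbital), so the π system is cyclic and fully conjugated.
Counting π electrons: 3 × 2 = 6 from the double-bond units + 2 from the Se atom = 8.
A 4n π count (8, n = 2) in a planar conjugated ring means antiaromatic.

Antiaromatic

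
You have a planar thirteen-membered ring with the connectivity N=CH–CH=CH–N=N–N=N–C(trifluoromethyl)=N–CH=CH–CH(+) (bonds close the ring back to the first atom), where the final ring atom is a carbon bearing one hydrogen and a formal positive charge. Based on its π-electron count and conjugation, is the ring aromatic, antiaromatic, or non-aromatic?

Antiaromatic

All ring atoms are sp² and supply a p orbital to the ring (each doubly-bonded ring atom is sp² with one p-orbital electron; the doubly-bonded nitrogens are pyridine-type — their lone pairs lie in the ring plane, leaving one electron in the p orbital; the carbocation has an empty p orbital); the conjugation is uninterrupted.
Adding the contributions, 6 × 2 = 12 from the double-bond units + 0 from the CH(+) atom = 12.
12 is a 4n count (n = 3), so the planar conjugated ring is antiaromatic.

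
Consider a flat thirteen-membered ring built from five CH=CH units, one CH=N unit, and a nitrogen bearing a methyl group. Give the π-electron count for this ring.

14

Check conjugation: every atom in a ring double bond is sp² and brings one electron to the p orbital; the doubly-bonded nitrogens are pyridine-type — their lone pairs lie in the ring plane, leaving one electron in the p orbital; the pyrrole-type nitrogen donates its lone pair from the p orbital — every position has a p orbital, so the cyclic π system is continuous.
Tallying contributions gives 6 × 2 = 12 from the double-bond units + 2 from the N(methyl) atom = 14.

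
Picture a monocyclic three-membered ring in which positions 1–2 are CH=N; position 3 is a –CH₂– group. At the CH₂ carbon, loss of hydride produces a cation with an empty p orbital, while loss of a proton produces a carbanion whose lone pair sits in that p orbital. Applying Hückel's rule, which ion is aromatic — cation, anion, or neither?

Once that carbon is sp², every ring atom has a p orbital and both ions are fully conjugated.
Cation: 1 × 2 + 0 = 2 π electrons → 4(0)+2, aromatic.
Anion: 1 × 2 + 2 = 4 π electrons → 4(1), antiaromatic.

The cation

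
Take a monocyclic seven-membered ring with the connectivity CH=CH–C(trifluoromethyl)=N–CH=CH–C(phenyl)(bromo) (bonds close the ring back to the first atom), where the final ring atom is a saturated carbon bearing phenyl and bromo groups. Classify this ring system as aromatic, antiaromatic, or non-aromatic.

Non-aromatic

Because that saturated carbon is sp³ and has no p orbital in the ring π system at the C(phenyl)(bromo) position, the π system cannot extend all the way around the ring.
Hückel's rule only applies to fully conjugated rings, so this one is simply non-aromatic.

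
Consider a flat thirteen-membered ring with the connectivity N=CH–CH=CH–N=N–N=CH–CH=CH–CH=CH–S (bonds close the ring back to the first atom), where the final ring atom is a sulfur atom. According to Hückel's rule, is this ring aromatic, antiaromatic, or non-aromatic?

Aromatic

Every ring atom contributes a p orbital perpendicular to the ring (the double-bond atoms are sp², each contributing one p electron; each sp² =N– keeps its lone pair in-plane and puts one electron into the π system; the sulfur donates one lone pair from its p orbital), so the π system is cyclic and fully conjugated.
Adding the contributions, 6 × 2 = 12 from the double-bond units + 2 from the S atom = 14.
That gives a 4n+2 count (14, n = 3).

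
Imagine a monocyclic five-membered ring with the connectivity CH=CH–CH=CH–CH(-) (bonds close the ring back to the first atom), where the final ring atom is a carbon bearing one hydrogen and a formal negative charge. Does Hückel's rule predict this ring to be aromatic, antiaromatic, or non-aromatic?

The p orbitals form a continuous loop: every atom in a ring double bond is sp² and brings one electron to the p orbital; the carbanion's lone pair occupies the p orbital. The ring is fully conjugated.
Adding the contributions, 2 × 2 = 4 from the double-bond units + 2 from the CH(-) atom = 6.
With 6 π electrons (n = 1), the Hückel 4n+2 condition holds.

Aromatic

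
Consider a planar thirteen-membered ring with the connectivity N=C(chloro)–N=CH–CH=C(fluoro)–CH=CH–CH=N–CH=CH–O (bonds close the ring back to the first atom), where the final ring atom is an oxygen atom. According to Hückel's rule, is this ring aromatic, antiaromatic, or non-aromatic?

The p orbitals form a continuous loop: every atom in a ring double bond is sp² and brings one electron to the p orbital; each =N– nitrogen is pyridine-type (lone pair in the sp² plane, one electron in the p orbital); the oxygen donates one lone pair from its p orbital. The ring is fully conjugated.
Counting π electrons: 6 × 2 = 12 from the double-bond units + 2 from the O atom = 14.
With 14 π electrons (n = 3), the Hückel 4n+2 condition holds.

Aromatic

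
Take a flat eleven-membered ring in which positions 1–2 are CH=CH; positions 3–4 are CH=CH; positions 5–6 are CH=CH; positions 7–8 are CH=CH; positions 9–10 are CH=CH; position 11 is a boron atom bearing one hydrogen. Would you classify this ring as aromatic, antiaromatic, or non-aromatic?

Every ring atom contributes a p orbital perpendicular to the ring (the double-bond atoms are sp², each contributing one p electron; the boron has an empty p orbital), so the π system is cyclic and fully conjugated.
Tallying contributions gives 5 × 2 = 10 from the double-bond units + 0 from the BH atom = 10.
10 = 4(2) + 2, which satisfies Hückel's 4n+2 rule.

Aromatic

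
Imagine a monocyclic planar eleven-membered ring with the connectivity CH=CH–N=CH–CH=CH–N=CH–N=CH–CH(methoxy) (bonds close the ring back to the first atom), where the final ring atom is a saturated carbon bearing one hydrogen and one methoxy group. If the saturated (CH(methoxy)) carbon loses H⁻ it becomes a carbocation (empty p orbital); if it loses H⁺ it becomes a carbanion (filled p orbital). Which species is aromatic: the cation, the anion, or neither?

Both ions have a continuous loop of p orbitals — each ring atom is sp².
Cation: 5 × 2 + 0 = 10 π electrons → 4(2)+2, aromatic.
Anion: 5 × 2 + 2 = 12 π electrons → 4(3), antiaromatic.

The cation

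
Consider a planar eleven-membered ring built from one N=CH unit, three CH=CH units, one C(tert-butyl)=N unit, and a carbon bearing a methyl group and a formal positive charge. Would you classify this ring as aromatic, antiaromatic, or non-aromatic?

Aromatic

The p orbitals form a continuous loop: every atom in a ring double bond is sp² and brings one electron to the p orbital; each sp² =N– keeps its lone pair in-plane and puts one electron into the π system; the carbocation has an empty p orbital. The ring is fully conjugated.
Tallying contributions gives 5 × 2 = 10 from the double-bond units + 0 from the C(methyl)(+) atom = 10.
That gives a 4n+2 count (10, n = 2).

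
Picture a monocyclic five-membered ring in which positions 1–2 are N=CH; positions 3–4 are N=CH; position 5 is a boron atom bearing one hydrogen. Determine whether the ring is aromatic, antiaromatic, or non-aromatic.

Every ring atom contributes a p orbital perpendicular to the ring (every atom in a ring double bond is sp² and brings one electron to the p orbital; the doubly-bonded nitrogens are pyridine-type — their lone pairs lie in the ring plane, leaving one electron in the p orbital; the boron has an empty p orbital), so the π system is cyclic and fully conjugated.
Tallying contributions gives 2 × 2 = 4 from the double-bond units + 0 from the BH atom = 4.
With 4 = 4·1 π electrons, Hückel's rule classifies the planar ring as antiaromatic.

Antiaromatic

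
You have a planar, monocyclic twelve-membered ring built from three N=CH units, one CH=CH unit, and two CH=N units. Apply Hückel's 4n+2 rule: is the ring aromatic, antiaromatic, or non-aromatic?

All ring atoms are sp² and supply a p orbital to the ring (every atom in a ring double bond is sp² and brings one electron to the p orbital; the doubly-bonded nitrogens are pyridine-type — their lone pairs lie in the ring plane, leaving one electron in the p orbital); the conjugation is uninterrupted.
Adding the contributions, 6 × 2 = 12 from the 6 double-bond units.
12 is a 4n count (n = 3), so the planar conjugated ring is antiaromatic.

Antiaromatic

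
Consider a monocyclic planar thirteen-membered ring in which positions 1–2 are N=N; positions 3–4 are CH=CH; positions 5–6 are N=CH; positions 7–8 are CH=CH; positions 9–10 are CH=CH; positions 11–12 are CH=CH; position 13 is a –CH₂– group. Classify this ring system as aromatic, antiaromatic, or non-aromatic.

The CH2 position has four σ bonds — the tetrahedral CH₂ carbon is sp³ and has no p orbital in the ring π system — so the cyclic conjugation is interrupted.
A ring that is not fully conjugated cannot be aromatic or antiaromatic regardless of its π-electron count.

Non-aromatic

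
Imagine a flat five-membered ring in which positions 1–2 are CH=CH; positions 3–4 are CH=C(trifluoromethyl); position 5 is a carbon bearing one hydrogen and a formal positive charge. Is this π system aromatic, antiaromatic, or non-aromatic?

All ring atoms are sp² and supply a p orbital to the ring (the double-bond atoms are sp², each contributing one p electron; the carbocation has an empty p orbital); the conjugation is uninterrupted.
Tallying contributions gives 2 × 2 = 4 from the double-bond units + 0 from the CH(+) atom = 4.
With 4 = 4·1 π electrons, Hückel's rule classifies the planar ring as antiaromatic.

Antiaromatic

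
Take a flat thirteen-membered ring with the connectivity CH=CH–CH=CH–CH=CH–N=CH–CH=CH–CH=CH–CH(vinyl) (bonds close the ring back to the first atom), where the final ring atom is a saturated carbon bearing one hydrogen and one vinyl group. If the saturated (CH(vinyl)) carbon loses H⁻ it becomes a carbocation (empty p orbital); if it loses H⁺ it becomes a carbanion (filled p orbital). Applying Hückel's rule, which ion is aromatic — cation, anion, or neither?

The anion

Both ions have a continuous loop of p orbitals — each ring atom is sp².
Cation: 6 × 2 + 0 = 12 π electrons → 4(3), antiaromatic.
Anion: 6 × 2 + 2 = 14 π electrons → 4(3)+2, aromatic.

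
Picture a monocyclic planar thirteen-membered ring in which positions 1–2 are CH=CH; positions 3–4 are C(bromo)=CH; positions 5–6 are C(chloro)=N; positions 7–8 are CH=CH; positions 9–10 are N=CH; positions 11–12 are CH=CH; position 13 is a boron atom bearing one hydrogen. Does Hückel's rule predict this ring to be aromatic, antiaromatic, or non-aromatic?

The p orbitals form a continuous loop: every atom in a ring double bond is sp² and brings one electron to the p orbital; each =N– nitrogen is pyridine-type (lone pair in the sp² plane, one electron in the p orbital); the boron has an empty p orbital. The ring is fully conjugated.
Counting π electrons: 6 × 2 = 12 from the double-bond units + 0 from the BH atom = 12.
12 is a 4n count (n = 3), so the planar conjugated ring is antiaromatic.

Antiaromatic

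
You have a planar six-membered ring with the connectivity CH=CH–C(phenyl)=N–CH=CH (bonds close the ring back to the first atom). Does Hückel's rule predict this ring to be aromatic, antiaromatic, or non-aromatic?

Aromatic

The p orbitals form a continuous loop: every atom in a ring double bond is sp² and brings one electron to the p orbital; each sp² =N– keeps its lone pair in-plane and puts one electron into the π system. The ring is fully conjugated.
Adding the contributions, 3 × 2 = 6 from the 3 double-bond units.
6 = 4(1) + 2, which satisfies Hückel's 4n+2 rule.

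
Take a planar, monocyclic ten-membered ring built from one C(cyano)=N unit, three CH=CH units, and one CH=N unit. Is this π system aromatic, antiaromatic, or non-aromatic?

All ring atoms are sp² and supply a p orbital to the ring (each doubly-bonded ring atom is sp² with one p-orbital electron; each sp² =N– keeps its lone pair in-plane and puts one electron into the π system); the conjugation is uninterrupted.
Tallying contributions gives 5 × 2 = 10 from the 5 double-bond units.
With 10 π electrons (n = 2), the Hückel 4n+2 condition holds.

Aromatic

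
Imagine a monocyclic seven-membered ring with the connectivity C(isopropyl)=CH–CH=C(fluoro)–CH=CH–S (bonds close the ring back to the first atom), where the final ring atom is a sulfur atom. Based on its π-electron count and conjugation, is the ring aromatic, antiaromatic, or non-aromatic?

All ring atoms are sp² and supply a p orbital to the ring (every atom in a ring double bond is sp² and brings one electron to the p orbital; the sulfur donates one lone pair from its p orbital); the conjugation is uninterrupted.
π-electron count: 3 × 2 = 6 from the double-bond units + 2 from the S atom = 8.
With 8 = 4·2 π electrons, Hückel's rule classifies the planar ring as antiaromatic.

Antiaromatic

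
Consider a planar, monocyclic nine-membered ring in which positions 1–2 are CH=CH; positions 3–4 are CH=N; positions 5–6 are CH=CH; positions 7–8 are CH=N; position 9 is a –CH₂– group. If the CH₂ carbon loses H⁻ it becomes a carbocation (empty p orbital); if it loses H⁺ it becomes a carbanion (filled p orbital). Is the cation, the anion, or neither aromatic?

In either ion the ring is fully conjugated: every atom, including the new sp² carbon, supplies a p orbital.
Cation: 4 × 2 + 0 = 8 π electrons → 4(2), antiaromatic.
Anion: 4 × 2 + 2 = 10 π electrons → 4(2)+2, aromatic.

The anion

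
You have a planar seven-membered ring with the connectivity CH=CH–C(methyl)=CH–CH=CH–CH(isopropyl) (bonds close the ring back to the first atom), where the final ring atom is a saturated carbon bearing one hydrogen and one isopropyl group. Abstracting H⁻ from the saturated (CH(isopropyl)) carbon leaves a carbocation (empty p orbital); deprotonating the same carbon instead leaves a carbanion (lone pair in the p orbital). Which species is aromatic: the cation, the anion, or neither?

Both ions have a continuous loop of p orbitals — each ring atom is sp².
Cation: 3 × 2 + 0 = 6 π electrons → 4(1)+2, aromatic.
Anion: 3 × 2 + 2 = 8 π electrons → 4(2), antiaromatic.

The cation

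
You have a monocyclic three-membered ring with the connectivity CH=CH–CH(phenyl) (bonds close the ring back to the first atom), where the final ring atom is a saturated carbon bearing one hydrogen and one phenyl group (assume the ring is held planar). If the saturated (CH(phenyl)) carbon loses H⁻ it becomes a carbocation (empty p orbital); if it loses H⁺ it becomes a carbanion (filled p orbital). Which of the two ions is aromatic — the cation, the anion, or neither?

In either ion the ring is fully conjugated: every atom, including the new sp² carbon, supplies a p orbital.
Cation: 1 × 2 + 0 = 2 π electrons → 4(0)+2, aromatic.
Anion: 1 × 2 + 2 = 4 π electrons → 4(1), antiaromatic.

The cation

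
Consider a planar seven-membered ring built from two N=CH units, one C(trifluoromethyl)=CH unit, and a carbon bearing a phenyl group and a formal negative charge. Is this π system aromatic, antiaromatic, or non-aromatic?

All ring atoms are sp² and supply a p orbital to the ring (every atom in a ring double bond is sp² and brings one electron to the p orbital; each =N– nitrogen is pyridine-type (lone pair in the sp² plane, one electron in the p orbital); the carbanion's lone pair occupies the p orbital); the conjugation is uninterrupted.
Adding the contributions, 3 × 2 = 6 from the double-bond units + 2 from the C(phenyl)(-) atom = 8.
A 4n π count (8, n = 2) in a planar conjugated ring means antiaromatic.

Antiaromatic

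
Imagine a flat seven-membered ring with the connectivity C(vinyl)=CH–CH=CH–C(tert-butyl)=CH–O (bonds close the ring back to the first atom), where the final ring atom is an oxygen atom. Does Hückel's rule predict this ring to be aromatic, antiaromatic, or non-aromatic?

Antiaromatic

Check conjugation: each doubly-bonded ring atom is sp² with one p-orbital electron; the oxygen donates one lone pair from its p orbital — every position has a p orbital, so the cyclic π system is continuous.
Tallying contributions gives 3 × 2 = 6 from the double-bond units + 2 from the O atom = 8.
8 = 4(2); a planar, fully conjugated 4n system is antiaromatic.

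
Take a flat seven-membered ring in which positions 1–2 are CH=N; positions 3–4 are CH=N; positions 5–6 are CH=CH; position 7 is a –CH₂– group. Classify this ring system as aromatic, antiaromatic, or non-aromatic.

Non-aromatic

At the CH2 position, the tetrahedral CH₂ carbon is sp³ and has no p orbital in the ring π system; the ring's p-orbital overlap is broken there.
A ring that is not fully conjugated cannot be aromatic or antiaromatic regardless of its π-electron count.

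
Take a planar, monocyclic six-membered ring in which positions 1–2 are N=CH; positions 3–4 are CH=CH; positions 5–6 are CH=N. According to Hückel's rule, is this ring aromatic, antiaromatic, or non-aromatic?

Aromatic

All ring atoms are sp² and supply a p orbital to the ring (every atom in a ring double bond is sp² and brings one electron to the p orbital; each =N– nitrogen is pyridine-type (lone pair in the sp² plane, one electron in the p orbital)); the conjugation is uninterrupted.
Tallying contributions gives 3 × 2 = 6 from the 3 double-bond units.
That gives a 4n+2 count (6, n = 1).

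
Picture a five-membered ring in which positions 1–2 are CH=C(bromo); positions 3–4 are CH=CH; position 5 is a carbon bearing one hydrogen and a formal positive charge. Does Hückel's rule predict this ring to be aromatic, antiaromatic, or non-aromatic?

Every ring atom contributes a p orbital perpendicular to the ring (each doubly-bonded ring atom is sp² with one p-orbital electron; the carbocation has an empty p orbital), so the π system is cyclic and fully conjugated.
Adding the contributions, 2 × 2 = 4 from the double-bond units + 0 from the CH(+) atom = 4.
With 4 = 4·1 π electrons, Hückel's rule classifies the planar ring as antiaromatic.

Antiaromatic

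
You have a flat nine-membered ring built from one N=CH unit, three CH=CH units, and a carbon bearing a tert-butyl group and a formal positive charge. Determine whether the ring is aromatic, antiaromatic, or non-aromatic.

The p orbitals form a continuous loop: each doubly-bonded ring atom is sp² with one p-orbital electron; each sp² =N– keeps its lone pair in-plane and puts one electron into the π system; the carbocation has an empty p orbital. The ring is fully conjugated.
π-electron count: 4 × 2 = 8 from the double-bond units + 0 from the C(tert-butyl)(+) atom = 8.
8 is a 4n count (n = 2), so the planar conjugated ring is antiaromatic.

Antiaromatic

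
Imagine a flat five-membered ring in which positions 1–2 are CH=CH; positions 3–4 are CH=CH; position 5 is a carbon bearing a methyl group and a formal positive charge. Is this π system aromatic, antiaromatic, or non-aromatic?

Antiaromatic

The p orbitals form a continuous loop: every atom in a ring double bond is sp² and brings one electron to the p orbital; the carbocation has an empty p orbital. The ring is fully conjugated.
Counting π electrons: 2 × 2 = 4 from the double-bond units + 0 from the C(methyl)(+) atom = 4.
4 is a 4n count (n = 1), so the planar conjugated ring is antiaromatic.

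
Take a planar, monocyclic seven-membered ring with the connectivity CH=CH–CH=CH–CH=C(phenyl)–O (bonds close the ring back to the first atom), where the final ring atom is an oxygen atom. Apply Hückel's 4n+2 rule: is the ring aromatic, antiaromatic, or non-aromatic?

Antiaromatic

The p orbitals form a continuous loop: every atom in a ring double bond is sp² and brings one electron to the p orbital; the oxygen donates one lone pair from its p orbital. The ring is fully conjugated.
Adding the contributions, 3 × 2 = 6 from the double-bond units + 2 from the O atom = 8.
A 4n π count (8, n = 2) in a planar conjugated ring means antiaromatic.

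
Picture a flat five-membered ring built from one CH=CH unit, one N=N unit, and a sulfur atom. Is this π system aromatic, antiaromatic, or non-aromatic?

Check conjugation: every atom in a ring double bond is sp² and brings one electron to the p orbital; each sp² =N– keeps its lone pair in-plane and puts one electron into the π system; the sulfur donates one lone pair from its p orbital — every position has a p orbital, so the cyclic π system is continuous.
π-electron count: 2 × 2 = 4 from the double-bond units + 2 from the S atom = 6.
With 6 π electrons (n = 1), the Hückel 4n+2 condition holds.

Aromatic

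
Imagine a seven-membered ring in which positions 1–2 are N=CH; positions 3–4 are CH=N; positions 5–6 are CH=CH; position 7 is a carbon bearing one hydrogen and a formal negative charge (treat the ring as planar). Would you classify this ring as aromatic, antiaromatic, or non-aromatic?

Antiaromatic

All ring atoms are sp² and supply a p orbital to the ring (every atom in a ring double bond is sp² and brings one electron to the p orbital; each sp² =N– keeps its lone pair in-plane and puts one electron into the π system; the carbanion's lone pair occupies the p orbital); the conjugation is uninterrupted.
Tallying contributions gives 3 × 2 = 6 from the double-bond units + 2 from the CH(-) atom = 8.
8 = 4(2); a planar, fully conjugated 4n system is antiaromatic.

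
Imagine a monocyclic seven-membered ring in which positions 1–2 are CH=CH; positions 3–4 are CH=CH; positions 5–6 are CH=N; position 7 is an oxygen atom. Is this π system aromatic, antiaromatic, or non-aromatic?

Antiaromatic

All ring atoms are sp² and supply a p orbital to the ring (each doubly-bonded ring atom is sp² with one p-orbital electron; each sp² =N– keeps its lone pair in-plane and puts one electron into the π system; the oxygen donates one lone pair from its p orbital); the conjugation is uninterrupted.
Counting π electrons: 3 × 2 = 6 from the double-bond units + 2 from the O atom = 8.
8 is a 4n count (n = 2), so the planar conjugated ring is antiaromatic.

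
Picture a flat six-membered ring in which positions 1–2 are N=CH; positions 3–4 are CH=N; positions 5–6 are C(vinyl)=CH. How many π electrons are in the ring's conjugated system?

The p orbitals form a continuous loop: the double-bond atoms are sp², each contributing one p electron; the doubly-bonded nitrogens are pyridine-type — their lone pairs lie in the ring plane, leaving one electron in the p orbital. The ring is fully conjugated.
Adding the contributions, 3 × 2 = 6 from the 3 double-bond units.

6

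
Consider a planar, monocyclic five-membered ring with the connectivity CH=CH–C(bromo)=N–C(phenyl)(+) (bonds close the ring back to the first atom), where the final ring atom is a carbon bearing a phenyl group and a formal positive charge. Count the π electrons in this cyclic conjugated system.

Every ring atom contributes a p orbital perpendicular to the ring (every atom in a ring double bond is sp² and brings one electron to the p orbital; the doubly-bonded nitrogens are pyridine-type — their lone pairs lie in the ring plane, leaving one electron in the p orbital; the carbocation has an empty p orbital), so the π system is cyclic and fully conjugated.
π-electron count: 2 × 2 = 4 from the double-bond units + 0 from the C(phenyl)(+) atom = 4.

4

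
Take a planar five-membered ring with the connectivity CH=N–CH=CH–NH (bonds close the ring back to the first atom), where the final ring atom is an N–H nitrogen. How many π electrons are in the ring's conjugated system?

6

The p orbitals form a continuous loop: each doubly-bonded ring atom is sp² with one p-orbital electron; each sp² =N– keeps its lone pair in-plane and puts one electron into the π system; the pyrrole-type nitrogen donates its lone pair from the p orbital. The ring is fully conjugated.
Counting π electrons: 2 × 2 = 4 from the double-bond units + 2 from the NH atom = 6.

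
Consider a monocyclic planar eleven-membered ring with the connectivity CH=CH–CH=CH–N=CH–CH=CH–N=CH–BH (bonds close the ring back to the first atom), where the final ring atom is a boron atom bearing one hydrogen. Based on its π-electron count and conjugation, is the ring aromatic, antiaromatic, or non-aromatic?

Aromatic

The p orbitals form a continuous loop: every atom in a ring double bond is sp² and brings one electron to the p orbital; each sp² =N– keeps its lone pair in-plane and puts one electron into the π system; the boron has an empty p orbital. The ring is fully conjugated.
Tallying contributions gives 5 × 2 = 10 from the double-bond units + 0 from the BH atom = 10.
That gives a 4n+2 count (10, n = 2).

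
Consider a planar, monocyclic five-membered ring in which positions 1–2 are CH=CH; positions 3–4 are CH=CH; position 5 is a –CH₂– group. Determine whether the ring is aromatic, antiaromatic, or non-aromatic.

Non-aromatic

The CH2 carbon is saturated: the tetrahedral CH₂ carbon is sp³ and has no p orbital in the ring π system. Conjugation is not continuous around the ring.
Without a continuous loop of overlapping p orbitals the Hückel electron count never comes into play.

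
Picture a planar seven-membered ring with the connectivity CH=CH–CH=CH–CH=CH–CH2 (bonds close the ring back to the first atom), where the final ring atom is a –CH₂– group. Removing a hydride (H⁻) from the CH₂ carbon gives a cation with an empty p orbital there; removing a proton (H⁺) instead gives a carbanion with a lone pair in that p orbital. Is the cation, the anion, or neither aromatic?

Both ions have a continuous loop of p orbitals — each ring atom is sp².
Cation: 3 × 2 + 0 = 6 π electrons → 4(1)+2, aromatic.
Anion: 3 × 2 + 2 = 8 π electrons → 4(2), antiaromatic.

The cation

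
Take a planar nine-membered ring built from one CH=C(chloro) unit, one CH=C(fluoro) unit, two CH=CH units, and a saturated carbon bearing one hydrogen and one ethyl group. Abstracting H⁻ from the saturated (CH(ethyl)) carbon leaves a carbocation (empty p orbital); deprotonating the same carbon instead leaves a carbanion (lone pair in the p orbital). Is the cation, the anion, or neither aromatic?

Once that carbon is sp², every ring atom has a p orbital and both ions are fully conjugated.
Cation: 4 × 2 + 0 = 8 π electrons → 4(2), antiaromatic.
Anion: 4 × 2 + 2 = 10 π electrons → 4(2)+2, aromatic.

The anion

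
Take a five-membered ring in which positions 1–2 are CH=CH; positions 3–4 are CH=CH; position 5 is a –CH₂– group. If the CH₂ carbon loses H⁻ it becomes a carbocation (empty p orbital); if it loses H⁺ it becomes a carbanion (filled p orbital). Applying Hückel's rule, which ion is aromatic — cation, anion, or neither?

In either ion the ring is fully conjugated: every atom, including the new sp² carbon, supplies a p orbital.
Cation: 2 × 2 + 0 = 4 π electrons → 4(1), antiaromatic.
Anion: 2 × 2 + 2 = 6 π electrons → 4(1)+2, aromatic.

The anion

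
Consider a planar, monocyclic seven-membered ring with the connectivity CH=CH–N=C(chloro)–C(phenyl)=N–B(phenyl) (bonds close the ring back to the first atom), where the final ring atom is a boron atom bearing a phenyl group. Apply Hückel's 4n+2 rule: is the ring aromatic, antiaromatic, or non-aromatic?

The p orbitals form a continuous loop: the double-bond atoms are sp², each contributing one p electron; each =N– nitrogen is pyridine-type (lone pair in the sp² plane, one electron in the p orbital); the boron has an empty p orbital. The ring is fully conjugated.
Adding the contributions, 3 × 2 = 6 from the double-bond units + 0 from the B(phenyl) atom = 6.
With 6 π electrons (n = 1), the Hückel 4n+2 condition holds.

Aromatic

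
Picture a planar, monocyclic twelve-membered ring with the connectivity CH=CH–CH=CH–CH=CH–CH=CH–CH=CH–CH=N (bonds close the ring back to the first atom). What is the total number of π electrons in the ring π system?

Every ring atom contributes a p orbital perpendicular to the ring (each doubly-bonded ring atom is sp² with one p-orbital electron; the doubly-bonded nitrogens are pyridine-type — their lone pairs lie in the ring plane, leaving one electron in the p orbital), so the π system is cyclic and fully conjugated.
Adding the contributions, 6 × 2 = 12 from the 6 double-bond units.

12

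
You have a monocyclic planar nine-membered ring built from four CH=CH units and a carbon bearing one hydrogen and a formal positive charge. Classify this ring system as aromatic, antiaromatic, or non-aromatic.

All ring atoms are sp² and supply a p orbital to the ring (each doubly-bonded ring atom is sp² with one p-orbital electron; the carbocation has an empty p orbital); the conjugation is uninterrupted.
Counting π electrons: 4 × 2 = 8 from the double-bond units + 0 from the CH(+) atom = 8.
With 8 = 4·2 π electrons, Hückel's rule classifies the planar ring as antiaromatic.

Antiaromatic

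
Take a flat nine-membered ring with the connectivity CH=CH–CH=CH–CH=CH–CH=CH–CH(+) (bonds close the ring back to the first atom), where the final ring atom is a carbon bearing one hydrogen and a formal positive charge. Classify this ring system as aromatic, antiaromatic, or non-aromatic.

All ring atoms are sp² and supply a p orbital to the ring (the double-bond atoms are sp², each contributing one p electron; the carbocation has an empty p orbital); the conjugation is uninterrupted.
Adding the contributions, 4 × 2 = 8 from the double-bond units + 0 from the CH(+) atom = 8.
A 4n π count (8, n = 2) in a planar conjugated ring means antiaromatic.

Antiaromatic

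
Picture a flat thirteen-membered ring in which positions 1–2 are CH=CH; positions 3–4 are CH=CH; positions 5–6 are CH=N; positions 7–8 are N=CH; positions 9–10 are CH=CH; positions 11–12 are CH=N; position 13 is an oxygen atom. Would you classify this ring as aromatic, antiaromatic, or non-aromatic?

Aromatic

Every ring atom contributes a p orbital perpendicular to the ring (the double-bond atoms are sp², each contributing one p electron; each =N– nitrogen is pyridine-type (lone pair in the sp² plane, one electron in the p orbital); the oxygen donates one lone pair from its p orbital), so the π system is cyclic and fully conjugated.
π-electron count: 6 × 2 = 12 from the double-bond units + 2 from the O atom = 14.
Since 14 = 4·3 + 2, the ring meets the 4n+2 criterion.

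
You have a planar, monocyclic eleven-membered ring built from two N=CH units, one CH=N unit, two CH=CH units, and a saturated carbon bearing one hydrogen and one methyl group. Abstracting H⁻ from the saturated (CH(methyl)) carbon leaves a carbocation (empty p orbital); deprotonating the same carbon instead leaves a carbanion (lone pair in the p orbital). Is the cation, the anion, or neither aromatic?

Both ions have a continuous loop of p orbitals — each ring atom is sp².
Cation: 5 × 2 + 0 = 10 π electrons → 4(2)+2, aromatic.
Anion: 5 × 2 + 2 = 12 π electrons → 4(3), antiaromatic.

The cation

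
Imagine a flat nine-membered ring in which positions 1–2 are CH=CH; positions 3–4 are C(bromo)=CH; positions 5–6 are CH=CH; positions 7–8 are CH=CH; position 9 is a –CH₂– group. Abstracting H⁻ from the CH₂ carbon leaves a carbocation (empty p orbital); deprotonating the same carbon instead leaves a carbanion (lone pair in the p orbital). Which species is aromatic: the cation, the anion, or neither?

The anion

Both ions have a continuous loop of p orbitals — each ring atom is sp².
Cation: 4 × 2 + 0 = 8 π electrons → 4(2), antiaromatic.
Anion: 4 × 2 + 2 = 10 π electrons → 4(2)+2, aromatic.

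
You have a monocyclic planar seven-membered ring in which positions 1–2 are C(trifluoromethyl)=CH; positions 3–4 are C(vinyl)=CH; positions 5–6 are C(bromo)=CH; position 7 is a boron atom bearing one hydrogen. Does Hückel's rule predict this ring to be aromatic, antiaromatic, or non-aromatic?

Aromatic

Every ring atom contributes a p orbital perpendicular to the ring (each doubly-bonded ring atom is sp² with one p-orbital electron; the boron has an empty p orbital), so the π system is cyclic and fully conjugated.
Tallying contributions gives 3 × 2 = 6 from the double-bond units + 0 from the BH atom = 6.
6 = 4(1) + 2, which satisfies Hückel's 4n+2 rule.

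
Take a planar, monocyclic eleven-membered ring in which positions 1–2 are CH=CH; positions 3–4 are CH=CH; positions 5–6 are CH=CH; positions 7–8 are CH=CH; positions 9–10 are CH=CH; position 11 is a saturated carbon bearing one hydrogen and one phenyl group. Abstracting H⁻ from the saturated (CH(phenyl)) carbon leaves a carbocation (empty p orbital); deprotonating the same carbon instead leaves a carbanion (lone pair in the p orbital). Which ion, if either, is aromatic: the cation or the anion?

In either ion the ring is fully conjugated: every atom, including the new sp² carbon, supplies a p orbital.
Cation: 5 × 2 + 0 = 10 π electrons → 4(2)+2, aromatic.
Anion: 5 × 2 + 2 = 12 π electrons → 4(3), antiaromatic.

The cation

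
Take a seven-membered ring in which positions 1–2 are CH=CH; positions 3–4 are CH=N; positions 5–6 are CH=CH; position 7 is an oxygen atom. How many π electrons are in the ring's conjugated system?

8

Every ring atom contributes a p orbital perpendicular to the ring (each doubly-bonded ring atom is sp² with one p-orbital electron; each =N– nitrogen is pyridine-type (lone pair in the sp² plane, one electron in the p orbital); the oxygen donates one lone pair from its p orbital), so the π system is cyclic and fully conjugated.
Tallying contributions gives 3 × 2 = 6 from the double-bond units + 2 from the O atom = 8.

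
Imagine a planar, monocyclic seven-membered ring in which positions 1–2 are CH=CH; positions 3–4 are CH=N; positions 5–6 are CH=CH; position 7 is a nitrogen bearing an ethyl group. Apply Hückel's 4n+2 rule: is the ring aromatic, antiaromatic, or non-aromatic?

Antiaromatic

Check conjugation: the double-bond atoms are sp², each contributing one p electron; each =N– nitrogen is pyridine-type (lone pair in the sp² plane, one electron in the p orbital); the pyrrole-type nitrogen donates its lone pair from the p orbital — every position has a p orbital, so the cyclic π system is continuous.
π-electron count: 3 × 2 = 6 from the double-bond units + 2 from the N(ethyl) atom = 8.
8 is a 4n count (n = 2), so the planar conjugated ring is antiaromatic.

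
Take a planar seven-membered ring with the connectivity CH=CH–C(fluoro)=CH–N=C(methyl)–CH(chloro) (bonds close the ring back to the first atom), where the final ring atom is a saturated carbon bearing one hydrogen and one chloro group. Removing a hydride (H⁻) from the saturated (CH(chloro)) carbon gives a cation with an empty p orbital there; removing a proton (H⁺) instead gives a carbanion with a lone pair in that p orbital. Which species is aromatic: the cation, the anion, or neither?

The cation

In both ions every ring atom is sp² and contributes a p orbital, so both rings are fully conjugated.
Cation: 3 × 2 + 0 = 6 π electrons → 4(1)+2, aromatic.
Anion: 3 × 2 + 2 = 8 π electrons → 4(2), antiaromatic.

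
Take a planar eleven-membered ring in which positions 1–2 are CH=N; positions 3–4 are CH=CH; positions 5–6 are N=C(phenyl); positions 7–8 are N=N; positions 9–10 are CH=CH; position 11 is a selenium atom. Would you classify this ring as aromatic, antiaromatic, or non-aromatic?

Antiaromatic

Check conjugation: the double-bond atoms are sp², each contributing one p electron; each =N– nitrogen is pyridine-type (lone pair in the sp² plane, one electron in the p orbital); the selenium donates one lone pair from its p orbital — every position has a p orbital, so the cyclic π system is continuous.
Adding the contributions, 5 × 2 = 10 from the double-bond units + 2 from the Se atom = 12.
A 4n π count (12, n = 3) in a planar conjugated ring means antiaromatic.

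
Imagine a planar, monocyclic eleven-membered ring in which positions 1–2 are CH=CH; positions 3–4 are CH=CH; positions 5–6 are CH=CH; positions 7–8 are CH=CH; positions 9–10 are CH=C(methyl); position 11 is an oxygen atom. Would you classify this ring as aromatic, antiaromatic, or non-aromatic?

Antiaromatic

Every ring atom contributes a p orbital perpendicular to the ring (every atom in a ring double bond is sp² and brings one electron to the p orbital; the oxygen donates one lone pair from its p orbital), so the π system is cyclic and fully conjugated.
π-electron count: 5 × 2 = 10 from the double-bond units + 2 from the O atom = 12.
With 12 = 4·3 π electrons, Hückel's rule classifies the planar ring as antiaromatic.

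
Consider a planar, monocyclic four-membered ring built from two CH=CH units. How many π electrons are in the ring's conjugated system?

4

The p orbitals form a continuous loop: the double-bond atoms are sp², each contributing one p electron. The ring is fully conjugated.
Tallying contributions gives 2 × 2 = 4 from the 2 double-bond units.
(This ring is cyclobutadiene.)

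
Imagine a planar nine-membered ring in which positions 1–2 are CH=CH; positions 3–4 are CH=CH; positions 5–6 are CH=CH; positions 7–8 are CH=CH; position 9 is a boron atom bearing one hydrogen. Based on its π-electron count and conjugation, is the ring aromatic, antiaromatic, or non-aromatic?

Antiaromatic

The p orbitals form a continuous loop: the double-bond atoms are sp², each contributing one p electron; the boron has an empty p orbital. The ring is fully conjugated.
Adding the contributions, 4 × 2 = 8 from the double-bond units + 0 from the BH atom = 8.
A 4n π count (8, n = 2) in a planar conjugated ring means antiaromatic.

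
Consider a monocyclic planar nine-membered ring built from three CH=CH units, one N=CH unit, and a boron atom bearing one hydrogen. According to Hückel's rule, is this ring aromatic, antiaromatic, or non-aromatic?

Every ring atom contributes a p orbital perpendicular to the ring (each doubly-bonded ring atom is sp² with one p-orbital electron; each sp² =N– keeps its lone pair in-plane and puts one electron into the π system; the boron has an empty p orbital), so the π system is cyclic and fully conjugated.
Tallying contributions gives 4 × 2 = 8 from the double-bond units + 0 from the BH atom = 8.
A 4n π count (8, n = 2) in a planar conjugated ring means antiaromatic.

Antiaromatic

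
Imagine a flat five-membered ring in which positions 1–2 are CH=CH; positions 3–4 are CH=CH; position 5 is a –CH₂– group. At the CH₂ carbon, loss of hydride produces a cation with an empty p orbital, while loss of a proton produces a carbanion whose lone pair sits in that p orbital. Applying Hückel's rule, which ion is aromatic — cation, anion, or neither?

The anion

In both ions every ring atom is sp² and contributes a p orbital, so both rings are fully conjugated.
Cation: 2 × 2 + 0 = 4 π electrons → 4(1), antiaromatic.
Anion: 2 × 2 + 2 = 6 π electrons → 4(1)+2, aromatic.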